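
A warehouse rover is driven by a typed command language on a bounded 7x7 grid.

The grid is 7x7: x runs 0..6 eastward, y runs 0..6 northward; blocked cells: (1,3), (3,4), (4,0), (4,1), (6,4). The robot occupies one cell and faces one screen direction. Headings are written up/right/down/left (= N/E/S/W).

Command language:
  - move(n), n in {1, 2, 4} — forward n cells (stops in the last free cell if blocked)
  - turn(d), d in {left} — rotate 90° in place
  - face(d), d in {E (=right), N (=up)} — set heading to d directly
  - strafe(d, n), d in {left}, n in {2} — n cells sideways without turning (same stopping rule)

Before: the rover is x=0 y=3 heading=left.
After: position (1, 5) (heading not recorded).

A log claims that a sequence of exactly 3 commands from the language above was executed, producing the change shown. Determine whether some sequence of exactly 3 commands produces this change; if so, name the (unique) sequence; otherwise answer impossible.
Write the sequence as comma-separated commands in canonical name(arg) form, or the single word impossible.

face(E), strafe(left, 2), move(1)

key: running move(1) before face(E) would end elsewhere — order is forced
from: x=0 y=3 heading=left
t=1 face(E) ⇒ x=0 y=3 heading=right
t=2 strafe(left, 2) ⇒ x=0 y=5 heading=right
t=3 move(1) ⇒ x=1 y=5 heading=right
no other 3-command option fits: unique.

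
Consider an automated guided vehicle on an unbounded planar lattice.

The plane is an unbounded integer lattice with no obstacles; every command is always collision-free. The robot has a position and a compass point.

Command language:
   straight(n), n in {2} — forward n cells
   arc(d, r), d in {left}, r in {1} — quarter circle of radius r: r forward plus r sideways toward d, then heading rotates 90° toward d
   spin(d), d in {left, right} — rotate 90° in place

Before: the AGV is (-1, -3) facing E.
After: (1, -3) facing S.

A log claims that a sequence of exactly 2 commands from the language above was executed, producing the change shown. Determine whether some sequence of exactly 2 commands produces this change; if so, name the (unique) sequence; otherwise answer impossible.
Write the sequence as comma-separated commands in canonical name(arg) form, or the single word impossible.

straight(2), spin(right)

key: order matters: swapping straight(2) and spin(right) lands elsewhere
initial: (-1, -3) facing E
1. straight(2) → (1, -3) facing E
2. spin(right) → (1, -3) facing S
uniquely the one of 16 2-step routes that fits.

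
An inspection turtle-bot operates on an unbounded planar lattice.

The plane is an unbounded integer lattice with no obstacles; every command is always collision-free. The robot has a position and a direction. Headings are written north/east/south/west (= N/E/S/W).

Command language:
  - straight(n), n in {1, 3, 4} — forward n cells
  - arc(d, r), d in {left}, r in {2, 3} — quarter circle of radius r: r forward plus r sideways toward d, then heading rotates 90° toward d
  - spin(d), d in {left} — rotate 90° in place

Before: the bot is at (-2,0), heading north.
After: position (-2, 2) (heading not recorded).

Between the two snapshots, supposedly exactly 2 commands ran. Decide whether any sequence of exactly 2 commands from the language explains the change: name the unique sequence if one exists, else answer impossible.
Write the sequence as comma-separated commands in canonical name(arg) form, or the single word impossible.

from: at (-2,0), heading north
[1] after straight(1): at (-2,1), heading north
[2] after straight(1): at (-2,2), heading north
no other 2-command option fits: unique.

straight(1), straight(1)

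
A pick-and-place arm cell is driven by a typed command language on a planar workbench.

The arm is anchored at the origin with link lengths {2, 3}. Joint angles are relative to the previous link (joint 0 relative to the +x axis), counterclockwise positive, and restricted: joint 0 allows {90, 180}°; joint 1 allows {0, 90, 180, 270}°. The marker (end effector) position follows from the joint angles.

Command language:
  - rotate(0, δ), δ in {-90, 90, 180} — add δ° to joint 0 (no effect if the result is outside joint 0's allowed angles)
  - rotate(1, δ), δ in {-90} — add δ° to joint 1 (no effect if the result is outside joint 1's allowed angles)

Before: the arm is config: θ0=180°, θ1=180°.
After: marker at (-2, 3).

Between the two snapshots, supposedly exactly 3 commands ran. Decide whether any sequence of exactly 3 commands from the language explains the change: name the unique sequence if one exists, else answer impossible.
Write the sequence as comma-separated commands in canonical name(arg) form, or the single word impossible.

start: config: θ0=180°, θ1=180°
[1] after rotate(1, -90): config: θ0=180°, θ1=90°
[2] after rotate(1, -90): config: θ0=180°, θ1=0°
[3] after rotate(1, -90): config: θ0=180°, θ1=270°
all 64 alternatives checked — unique.

rotate(1, -90), rotate(1, -90), rotate(1, -90)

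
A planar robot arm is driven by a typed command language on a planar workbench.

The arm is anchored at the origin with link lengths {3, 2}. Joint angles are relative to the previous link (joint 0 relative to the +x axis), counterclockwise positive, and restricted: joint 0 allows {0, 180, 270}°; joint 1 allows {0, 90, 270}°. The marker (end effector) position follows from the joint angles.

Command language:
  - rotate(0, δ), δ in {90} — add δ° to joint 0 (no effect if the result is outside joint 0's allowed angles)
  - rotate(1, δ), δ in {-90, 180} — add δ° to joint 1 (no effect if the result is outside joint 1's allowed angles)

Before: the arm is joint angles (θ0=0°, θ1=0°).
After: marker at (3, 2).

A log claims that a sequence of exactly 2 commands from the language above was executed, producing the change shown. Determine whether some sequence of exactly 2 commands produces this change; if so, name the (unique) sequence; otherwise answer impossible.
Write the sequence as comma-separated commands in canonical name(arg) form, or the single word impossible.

rotate(1, -90), rotate(1, 180)

key: running rotate(1, 180) before rotate(1, -90) would end elsewhere — order is forced
start: joint angles (θ0=0°, θ1=0°)
step 1 (rotate(1, -90)): joint angles (θ0=0°, θ1=270°)
step 2 (rotate(1, 180)): joint angles (θ0=0°, θ1=90°)
uniquely the one of 9 2-step routes that fits.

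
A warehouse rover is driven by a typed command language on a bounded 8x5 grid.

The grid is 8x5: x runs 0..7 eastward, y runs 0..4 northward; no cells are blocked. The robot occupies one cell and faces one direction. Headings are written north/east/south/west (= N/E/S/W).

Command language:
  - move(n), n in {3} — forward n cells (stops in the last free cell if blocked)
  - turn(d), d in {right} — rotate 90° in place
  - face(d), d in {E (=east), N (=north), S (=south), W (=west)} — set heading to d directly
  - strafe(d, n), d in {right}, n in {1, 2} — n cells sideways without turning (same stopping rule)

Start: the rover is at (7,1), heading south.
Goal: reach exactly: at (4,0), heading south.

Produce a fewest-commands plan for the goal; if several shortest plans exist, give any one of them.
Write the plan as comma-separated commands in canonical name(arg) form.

initial: at (7,1), heading south
t=1 move(3) ⇒ at (7,0), heading south
t=2 strafe(right, 2) ⇒ at (5,0), heading south
t=3 strafe(right, 1) ⇒ at (4,0), heading south
nothing shorter than 3 reaches the goal.

move(3), strafe(right, 2), strafe(right, 1)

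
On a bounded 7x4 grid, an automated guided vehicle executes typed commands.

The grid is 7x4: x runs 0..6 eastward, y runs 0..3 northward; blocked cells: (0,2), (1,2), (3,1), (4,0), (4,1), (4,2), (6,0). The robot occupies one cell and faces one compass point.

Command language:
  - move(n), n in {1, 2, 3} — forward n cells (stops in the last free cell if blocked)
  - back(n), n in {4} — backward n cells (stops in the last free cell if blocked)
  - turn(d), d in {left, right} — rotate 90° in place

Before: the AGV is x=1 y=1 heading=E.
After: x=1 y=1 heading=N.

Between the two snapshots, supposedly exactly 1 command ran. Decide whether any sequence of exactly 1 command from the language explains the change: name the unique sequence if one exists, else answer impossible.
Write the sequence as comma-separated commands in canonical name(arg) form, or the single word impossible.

turn(left)

key: parked at (1,1) the whole time — nothing moves the robot
from: x=1 y=1 heading=E
[1] after turn(left): x=1 y=1 heading=N
no rival 1-sequence matches.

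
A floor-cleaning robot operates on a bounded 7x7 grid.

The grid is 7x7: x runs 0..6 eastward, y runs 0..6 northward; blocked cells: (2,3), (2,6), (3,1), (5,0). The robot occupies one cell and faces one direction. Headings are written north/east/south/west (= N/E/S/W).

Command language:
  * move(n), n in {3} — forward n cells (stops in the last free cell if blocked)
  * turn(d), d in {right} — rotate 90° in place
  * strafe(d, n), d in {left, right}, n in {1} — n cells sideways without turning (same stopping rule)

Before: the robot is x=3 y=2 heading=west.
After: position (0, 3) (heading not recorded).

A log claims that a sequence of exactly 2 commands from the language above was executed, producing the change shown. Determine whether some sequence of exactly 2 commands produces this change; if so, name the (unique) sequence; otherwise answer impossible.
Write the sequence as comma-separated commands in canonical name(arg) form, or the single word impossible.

key: order matters: swapping move(3) and strafe(right, 1) lands elsewhere
start: x=3 y=2 heading=west
t=1 move(3) ⇒ x=0 y=2 heading=west
t=2 strafe(right, 1) ⇒ x=0 y=3 heading=west
all 16 alternatives checked — unique.

move(3), strafe(right, 1)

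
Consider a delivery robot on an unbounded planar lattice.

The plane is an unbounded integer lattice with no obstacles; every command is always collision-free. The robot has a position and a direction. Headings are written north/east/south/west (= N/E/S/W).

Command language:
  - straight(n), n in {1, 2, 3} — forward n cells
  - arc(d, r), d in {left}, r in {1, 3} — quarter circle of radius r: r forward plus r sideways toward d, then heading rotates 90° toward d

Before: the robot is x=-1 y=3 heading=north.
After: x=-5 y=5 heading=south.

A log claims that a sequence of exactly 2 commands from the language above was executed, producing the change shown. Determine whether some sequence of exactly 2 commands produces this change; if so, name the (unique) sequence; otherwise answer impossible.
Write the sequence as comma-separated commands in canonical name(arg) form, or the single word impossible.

arc(left, 3), arc(left, 1)

key: position moved to (-5,5) AND the heading swung to S — translation plus rotation needed
t0: x=-1 y=3 heading=north
1. arc(left, 3) → x=-4 y=6 heading=west
2. arc(left, 1) → x=-5 y=5 heading=south
no other 2-command option fits: unique.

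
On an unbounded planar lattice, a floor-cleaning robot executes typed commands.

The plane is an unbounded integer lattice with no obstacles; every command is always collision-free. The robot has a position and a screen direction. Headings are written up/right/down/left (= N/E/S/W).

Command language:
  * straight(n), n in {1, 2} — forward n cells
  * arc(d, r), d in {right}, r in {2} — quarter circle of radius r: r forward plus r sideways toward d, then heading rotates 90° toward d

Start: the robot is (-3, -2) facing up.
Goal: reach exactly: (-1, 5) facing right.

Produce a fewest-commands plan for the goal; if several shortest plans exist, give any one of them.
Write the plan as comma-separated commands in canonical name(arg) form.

from: (-3, -2) facing up
t=1 straight(2) ⇒ (-3, 0) facing up
t=2 straight(2) ⇒ (-3, 2) facing up
t=3 straight(1) ⇒ (-3, 3) facing up
t=4 arc(right, 2) ⇒ (-1, 5) facing right
shorter routes all fall short; 4 is best.

straight(2), straight(2), straight(1), arc(right, 2)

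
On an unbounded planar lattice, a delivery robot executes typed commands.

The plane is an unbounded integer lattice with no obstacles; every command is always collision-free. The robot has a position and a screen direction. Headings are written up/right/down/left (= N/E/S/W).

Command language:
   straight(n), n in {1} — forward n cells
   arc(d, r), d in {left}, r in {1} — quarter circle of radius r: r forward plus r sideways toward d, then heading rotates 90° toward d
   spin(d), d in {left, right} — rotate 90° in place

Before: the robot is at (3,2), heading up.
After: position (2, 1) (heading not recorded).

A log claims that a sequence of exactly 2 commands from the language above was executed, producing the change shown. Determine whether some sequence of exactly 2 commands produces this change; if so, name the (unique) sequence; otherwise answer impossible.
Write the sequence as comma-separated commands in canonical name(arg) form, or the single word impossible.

spin(left), arc(left, 1)

key: order matters: swapping spin(left) and arc(left, 1) lands elsewhere
initial: at (3,2), heading up
1. spin(left) → at (3,2), heading left
2. arc(left, 1) → at (2,1), heading down
uniquely the one of 16 2-step routes that fits.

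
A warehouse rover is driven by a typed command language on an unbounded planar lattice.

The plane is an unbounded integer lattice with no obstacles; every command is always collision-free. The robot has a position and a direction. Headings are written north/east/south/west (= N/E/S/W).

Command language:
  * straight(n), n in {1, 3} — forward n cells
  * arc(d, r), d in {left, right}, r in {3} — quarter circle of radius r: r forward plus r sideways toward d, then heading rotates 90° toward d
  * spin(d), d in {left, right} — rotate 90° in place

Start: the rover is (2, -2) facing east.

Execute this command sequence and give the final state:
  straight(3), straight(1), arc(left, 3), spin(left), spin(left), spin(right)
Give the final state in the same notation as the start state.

(9, 1) facing west

t0: (2, -2) facing east
1. straight(3) → (5, -2) facing east
2. straight(1) → (6, -2) facing east
3. arc(left, 3) → (9, 1) facing north
4. spin(left) → (9, 1) facing west
5. spin(left) → (9, 1) facing south
6. spin(right) → (9, 1) facing west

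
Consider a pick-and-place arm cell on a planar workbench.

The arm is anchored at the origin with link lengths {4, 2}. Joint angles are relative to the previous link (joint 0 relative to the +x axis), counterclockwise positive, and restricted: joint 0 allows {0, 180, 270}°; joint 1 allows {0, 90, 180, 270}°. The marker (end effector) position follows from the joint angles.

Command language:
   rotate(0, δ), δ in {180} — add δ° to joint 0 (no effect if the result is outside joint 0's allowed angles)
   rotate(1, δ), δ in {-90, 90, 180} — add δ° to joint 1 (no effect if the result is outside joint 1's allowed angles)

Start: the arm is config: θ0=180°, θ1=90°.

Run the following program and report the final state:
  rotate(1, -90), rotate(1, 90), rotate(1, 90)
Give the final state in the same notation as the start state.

start: config: θ0=180°, θ1=90°
[1] after rotate(1, -90): config: θ0=180°, θ1=0°
[2] after rotate(1, 90): config: θ0=180°, θ1=90°
[3] after rotate(1, 90): config: θ0=180°, θ1=180°

config: θ0=180°, θ1=180°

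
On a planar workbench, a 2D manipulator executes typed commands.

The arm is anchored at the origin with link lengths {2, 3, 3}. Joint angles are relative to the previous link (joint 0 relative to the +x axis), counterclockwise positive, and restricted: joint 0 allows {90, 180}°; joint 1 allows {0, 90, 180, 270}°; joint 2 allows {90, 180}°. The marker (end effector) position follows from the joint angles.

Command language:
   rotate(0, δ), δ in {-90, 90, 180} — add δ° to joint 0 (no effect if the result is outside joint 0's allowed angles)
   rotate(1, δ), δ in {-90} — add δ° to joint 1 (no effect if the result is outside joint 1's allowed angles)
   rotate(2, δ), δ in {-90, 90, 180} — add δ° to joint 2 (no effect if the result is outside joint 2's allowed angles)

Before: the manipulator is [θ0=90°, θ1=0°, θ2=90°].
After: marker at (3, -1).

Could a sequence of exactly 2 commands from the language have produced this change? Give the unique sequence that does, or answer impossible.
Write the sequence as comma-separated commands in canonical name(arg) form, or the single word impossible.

from: [θ0=90°, θ1=0°, θ2=90°]
1. rotate(1, -90) → [θ0=90°, θ1=270°, θ2=90°]
2. rotate(1, -90) → [θ0=90°, θ1=180°, θ2=90°]
all 49 alternatives checked — unique.

rotate(1, -90), rotate(1, -90)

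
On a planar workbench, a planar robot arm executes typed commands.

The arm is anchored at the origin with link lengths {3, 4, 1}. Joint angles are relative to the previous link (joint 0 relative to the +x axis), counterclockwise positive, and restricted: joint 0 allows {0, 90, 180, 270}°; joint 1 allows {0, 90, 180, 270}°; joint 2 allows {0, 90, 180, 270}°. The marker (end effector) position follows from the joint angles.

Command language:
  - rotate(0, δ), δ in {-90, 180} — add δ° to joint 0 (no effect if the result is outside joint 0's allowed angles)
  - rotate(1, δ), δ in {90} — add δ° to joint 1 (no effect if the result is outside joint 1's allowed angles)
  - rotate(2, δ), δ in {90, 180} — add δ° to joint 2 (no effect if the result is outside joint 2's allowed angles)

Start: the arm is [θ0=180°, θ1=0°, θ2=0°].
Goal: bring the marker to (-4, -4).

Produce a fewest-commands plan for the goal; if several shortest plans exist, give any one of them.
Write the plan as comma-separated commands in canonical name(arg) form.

rotate(2, 180), rotate(2, 90), rotate(1, 90)

from: [θ0=180°, θ1=0°, θ2=0°]
step 1 (rotate(2, 180)): [θ0=180°, θ1=0°, θ2=180°]
step 2 (rotate(2, 90)): [θ0=180°, θ1=0°, θ2=270°]
step 3 (rotate(1, 90)): [θ0=180°, θ1=90°, θ2=270°]
nothing shorter than 3 reaches the goal.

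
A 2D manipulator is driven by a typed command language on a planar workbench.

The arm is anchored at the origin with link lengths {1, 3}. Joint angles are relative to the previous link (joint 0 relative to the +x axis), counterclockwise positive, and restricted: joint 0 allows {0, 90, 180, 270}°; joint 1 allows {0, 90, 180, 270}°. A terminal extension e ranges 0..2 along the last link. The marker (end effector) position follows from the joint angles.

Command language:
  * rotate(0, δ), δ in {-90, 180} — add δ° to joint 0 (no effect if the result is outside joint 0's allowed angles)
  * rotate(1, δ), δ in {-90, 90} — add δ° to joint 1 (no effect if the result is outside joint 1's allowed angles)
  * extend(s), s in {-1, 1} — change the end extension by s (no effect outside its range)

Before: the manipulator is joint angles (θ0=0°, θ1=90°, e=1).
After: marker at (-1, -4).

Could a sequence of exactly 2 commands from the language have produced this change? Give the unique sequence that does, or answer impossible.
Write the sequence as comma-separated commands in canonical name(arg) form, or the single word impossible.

rotate(0, -90), rotate(0, -90)

t0: joint angles (θ0=0°, θ1=90°, e=1)
t=1 rotate(0, -90) ⇒ joint angles (θ0=270°, θ1=90°, e=1)
t=2 rotate(0, -90) ⇒ joint angles (θ0=180°, θ1=90°, e=1)
all 36 alternatives checked — unique.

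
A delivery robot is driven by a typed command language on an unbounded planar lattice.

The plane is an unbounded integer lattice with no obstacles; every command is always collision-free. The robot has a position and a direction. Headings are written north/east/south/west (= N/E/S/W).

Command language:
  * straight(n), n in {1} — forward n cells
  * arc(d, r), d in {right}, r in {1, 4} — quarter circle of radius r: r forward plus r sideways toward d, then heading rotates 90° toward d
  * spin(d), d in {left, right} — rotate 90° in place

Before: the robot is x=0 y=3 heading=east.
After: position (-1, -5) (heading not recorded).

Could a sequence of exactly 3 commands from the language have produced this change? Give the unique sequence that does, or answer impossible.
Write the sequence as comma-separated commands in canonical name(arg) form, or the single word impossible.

arc(right, 4), arc(right, 4), straight(1)

key: order matters: swapping arc(right, 4) and straight(1) lands elsewhere
start: x=0 y=3 heading=east
step 1 (arc(right, 4)): x=4 y=-1 heading=south
step 2 (arc(right, 4)): x=0 y=-5 heading=west
step 3 (straight(1)): x=-1 y=-5 heading=west
all 125 alternatives checked — unique.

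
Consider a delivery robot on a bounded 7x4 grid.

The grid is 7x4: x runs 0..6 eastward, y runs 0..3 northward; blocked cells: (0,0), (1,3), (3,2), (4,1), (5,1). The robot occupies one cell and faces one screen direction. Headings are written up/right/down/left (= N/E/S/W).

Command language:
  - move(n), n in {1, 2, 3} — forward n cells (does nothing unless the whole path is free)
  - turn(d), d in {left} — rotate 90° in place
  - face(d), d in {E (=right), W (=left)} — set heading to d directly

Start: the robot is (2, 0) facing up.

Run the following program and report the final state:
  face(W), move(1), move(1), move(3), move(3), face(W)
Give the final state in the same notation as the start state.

initial: (2, 0) facing up
t=1 face(W) ⇒ (2, 0) facing left
t=2 move(1) ⇒ (1, 0) facing left
t=3 move(1) ⇒ (1, 0) facing left
t=4 move(3) ⇒ (1, 0) facing left
t=5 move(3) ⇒ (1, 0) facing left
t=6 face(W) ⇒ (1, 0) facing left

(1, 0) facing left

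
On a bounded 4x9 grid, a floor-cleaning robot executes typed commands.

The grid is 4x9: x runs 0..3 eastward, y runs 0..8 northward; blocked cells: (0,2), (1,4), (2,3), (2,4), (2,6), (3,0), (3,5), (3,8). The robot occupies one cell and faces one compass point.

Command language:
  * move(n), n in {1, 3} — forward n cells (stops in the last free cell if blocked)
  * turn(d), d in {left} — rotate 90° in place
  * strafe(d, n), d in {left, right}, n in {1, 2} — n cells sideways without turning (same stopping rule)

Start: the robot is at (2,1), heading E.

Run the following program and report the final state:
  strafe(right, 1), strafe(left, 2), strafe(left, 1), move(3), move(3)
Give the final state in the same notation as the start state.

t0: at (2,1), heading E
1. strafe(right, 1) → at (2,0), heading E
2. strafe(left, 2) → at (2,2), heading E
3. strafe(left, 1) → at (2,2), heading E
4. move(3) → at (3,2), heading E
5. move(3) → at (3,2), heading E

at (3,2), heading E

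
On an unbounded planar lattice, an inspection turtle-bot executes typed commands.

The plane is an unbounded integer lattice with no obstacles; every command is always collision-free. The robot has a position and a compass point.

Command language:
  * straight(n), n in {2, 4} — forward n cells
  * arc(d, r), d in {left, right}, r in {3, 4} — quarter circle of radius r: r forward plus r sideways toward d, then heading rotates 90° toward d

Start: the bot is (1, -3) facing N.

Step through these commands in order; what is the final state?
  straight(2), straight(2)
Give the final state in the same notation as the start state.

start: (1, -3) facing N
1. straight(2) → (1, -1) facing N
2. straight(2) → (1, 1) facing N

(1, 1) facing N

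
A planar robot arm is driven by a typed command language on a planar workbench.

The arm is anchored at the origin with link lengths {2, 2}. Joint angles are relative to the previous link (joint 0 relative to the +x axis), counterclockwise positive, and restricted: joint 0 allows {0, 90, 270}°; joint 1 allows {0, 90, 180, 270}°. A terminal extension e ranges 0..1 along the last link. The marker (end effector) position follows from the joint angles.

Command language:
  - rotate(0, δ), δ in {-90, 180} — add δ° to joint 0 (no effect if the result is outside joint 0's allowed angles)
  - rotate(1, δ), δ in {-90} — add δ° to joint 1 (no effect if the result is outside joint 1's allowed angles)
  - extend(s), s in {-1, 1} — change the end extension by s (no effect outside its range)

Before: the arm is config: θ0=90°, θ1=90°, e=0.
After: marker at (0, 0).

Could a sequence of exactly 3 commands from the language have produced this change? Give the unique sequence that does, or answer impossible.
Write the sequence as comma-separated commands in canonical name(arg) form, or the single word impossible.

rotate(1, -90), rotate(1, -90), rotate(1, -90)

t0: config: θ0=90°, θ1=90°, e=0
1. rotate(1, -90) → config: θ0=90°, θ1=0°, e=0
2. rotate(1, -90) → config: θ0=90°, θ1=270°, e=0
3. rotate(1, -90) → config: θ0=90°, θ1=180°, e=0
all 125 alternatives checked — unique.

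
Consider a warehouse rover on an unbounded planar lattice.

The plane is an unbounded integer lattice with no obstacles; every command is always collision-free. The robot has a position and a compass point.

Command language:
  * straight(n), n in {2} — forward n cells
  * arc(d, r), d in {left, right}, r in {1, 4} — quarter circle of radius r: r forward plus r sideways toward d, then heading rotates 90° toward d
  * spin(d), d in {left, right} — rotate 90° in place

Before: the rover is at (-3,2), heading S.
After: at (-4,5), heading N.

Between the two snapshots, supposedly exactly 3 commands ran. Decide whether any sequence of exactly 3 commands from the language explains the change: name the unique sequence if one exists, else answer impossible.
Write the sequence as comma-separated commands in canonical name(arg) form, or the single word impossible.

key: running straight(2) before spin(right) would end elsewhere — order is forced
start: at (-3,2), heading S
[1] after spin(right): at (-3,2), heading W
[2] after arc(right, 1): at (-4,3), heading N
[3] after straight(2): at (-4,5), heading N
no rival 3-sequence matches.

spin(right), arc(right, 1), straight(2)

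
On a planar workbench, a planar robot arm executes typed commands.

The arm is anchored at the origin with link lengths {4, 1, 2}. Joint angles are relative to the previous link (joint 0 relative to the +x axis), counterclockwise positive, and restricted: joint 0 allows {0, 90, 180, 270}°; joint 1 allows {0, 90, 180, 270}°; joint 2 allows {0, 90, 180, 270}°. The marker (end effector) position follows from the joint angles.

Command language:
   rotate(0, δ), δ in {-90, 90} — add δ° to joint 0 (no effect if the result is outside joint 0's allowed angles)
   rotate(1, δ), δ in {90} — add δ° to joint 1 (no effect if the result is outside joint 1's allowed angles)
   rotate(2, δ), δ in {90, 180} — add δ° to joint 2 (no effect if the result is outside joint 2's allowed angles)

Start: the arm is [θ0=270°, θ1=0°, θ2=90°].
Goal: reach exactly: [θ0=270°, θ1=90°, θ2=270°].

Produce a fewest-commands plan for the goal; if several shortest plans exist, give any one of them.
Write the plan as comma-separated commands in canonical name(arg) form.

rotate(1, 90), rotate(2, 180)

start: [θ0=270°, θ1=0°, θ2=90°]
1. rotate(1, 90) → [θ0=270°, θ1=90°, θ2=90°]
2. rotate(2, 180) → [θ0=270°, θ1=90°, θ2=270°]
no 1-step plan works, so 2 is optimal.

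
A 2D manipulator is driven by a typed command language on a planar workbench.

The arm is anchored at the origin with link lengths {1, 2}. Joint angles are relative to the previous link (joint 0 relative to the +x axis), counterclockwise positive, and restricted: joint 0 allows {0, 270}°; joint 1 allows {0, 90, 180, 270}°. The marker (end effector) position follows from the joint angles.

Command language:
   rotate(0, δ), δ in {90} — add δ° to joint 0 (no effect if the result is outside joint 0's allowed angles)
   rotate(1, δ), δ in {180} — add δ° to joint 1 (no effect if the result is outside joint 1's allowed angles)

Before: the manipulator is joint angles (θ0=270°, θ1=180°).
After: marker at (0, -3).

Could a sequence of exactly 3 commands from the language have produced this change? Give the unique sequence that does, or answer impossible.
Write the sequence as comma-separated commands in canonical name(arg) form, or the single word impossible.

start: joint angles (θ0=270°, θ1=180°)
step 1 (rotate(1, 180)): joint angles (θ0=270°, θ1=0°)
step 2 (rotate(1, 180)): joint angles (θ0=270°, θ1=180°)
step 3 (rotate(1, 180)): joint angles (θ0=270°, θ1=0°)
no other 3-command option fits: unique.

rotate(1, 180), rotate(1, 180), rotate(1, 180)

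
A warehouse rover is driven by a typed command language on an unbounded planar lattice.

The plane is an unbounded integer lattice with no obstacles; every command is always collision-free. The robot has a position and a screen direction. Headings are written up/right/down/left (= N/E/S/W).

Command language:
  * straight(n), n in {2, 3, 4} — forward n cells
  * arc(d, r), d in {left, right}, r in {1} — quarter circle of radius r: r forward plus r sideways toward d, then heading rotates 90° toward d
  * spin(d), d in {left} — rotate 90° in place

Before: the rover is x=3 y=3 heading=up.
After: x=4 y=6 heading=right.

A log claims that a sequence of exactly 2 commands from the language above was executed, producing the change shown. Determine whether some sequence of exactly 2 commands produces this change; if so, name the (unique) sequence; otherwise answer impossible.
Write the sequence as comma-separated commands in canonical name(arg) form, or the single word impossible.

straight(2), arc(right, 1)

key: cell and facing (now E) both changed — the 2 commands mix motion and turning
start: x=3 y=3 heading=up
t=1 straight(2) ⇒ x=3 y=5 heading=up
t=2 arc(right, 1) ⇒ x=4 y=6 heading=right
no rival 2-sequence matches.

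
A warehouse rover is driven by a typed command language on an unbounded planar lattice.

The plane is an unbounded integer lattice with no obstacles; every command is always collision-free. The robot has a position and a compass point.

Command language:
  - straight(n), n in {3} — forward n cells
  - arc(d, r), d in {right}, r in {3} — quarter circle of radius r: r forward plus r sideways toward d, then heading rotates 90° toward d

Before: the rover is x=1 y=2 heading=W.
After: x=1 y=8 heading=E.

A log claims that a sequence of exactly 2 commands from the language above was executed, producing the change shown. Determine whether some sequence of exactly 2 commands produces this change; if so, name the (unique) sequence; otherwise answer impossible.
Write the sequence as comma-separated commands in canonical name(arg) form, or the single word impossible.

key: position moved to (1,8) AND the heading swung to E — translation plus rotation needed
begin: x=1 y=2 heading=W
1. arc(right, 3) → x=-2 y=5 heading=N
2. arc(right, 3) → x=1 y=8 heading=E
uniquely the one of 4 2-step routes that fits.

arc(right, 3), arc(right, 3)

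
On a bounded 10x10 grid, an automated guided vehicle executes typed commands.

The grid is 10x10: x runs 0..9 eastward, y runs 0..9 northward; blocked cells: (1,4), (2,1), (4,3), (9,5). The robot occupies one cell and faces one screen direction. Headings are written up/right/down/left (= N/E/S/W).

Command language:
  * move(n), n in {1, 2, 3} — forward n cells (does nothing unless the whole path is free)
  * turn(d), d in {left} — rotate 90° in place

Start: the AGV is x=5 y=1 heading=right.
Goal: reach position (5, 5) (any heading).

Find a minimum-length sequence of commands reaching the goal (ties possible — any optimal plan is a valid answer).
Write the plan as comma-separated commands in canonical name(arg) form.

turn(left), move(1), move(3)

t0: x=5 y=1 heading=right
1. turn(left) → x=5 y=1 heading=up
2. move(1) → x=5 y=2 heading=up
3. move(3) → x=5 y=5 heading=up
minimal: 3 command(s), checked below 3.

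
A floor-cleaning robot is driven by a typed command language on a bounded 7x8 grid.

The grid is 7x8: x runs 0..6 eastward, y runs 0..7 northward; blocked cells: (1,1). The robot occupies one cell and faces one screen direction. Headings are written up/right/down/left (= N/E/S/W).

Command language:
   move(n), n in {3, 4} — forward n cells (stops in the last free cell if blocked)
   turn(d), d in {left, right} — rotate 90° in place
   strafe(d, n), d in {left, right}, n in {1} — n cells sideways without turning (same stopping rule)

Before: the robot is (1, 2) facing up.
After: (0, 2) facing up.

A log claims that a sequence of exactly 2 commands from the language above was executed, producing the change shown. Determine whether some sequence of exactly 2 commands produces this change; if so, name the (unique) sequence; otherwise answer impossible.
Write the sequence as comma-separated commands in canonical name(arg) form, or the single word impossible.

key: the second strafe(left, 1) runs into the grid edge before its full distance
initial: (1, 2) facing up
1. strafe(left, 1) → (0, 2) facing up
2. strafe(left, 1) → (0, 2) facing up
no other 2-command option fits: unique.

strafe(left, 1), strafe(left, 1)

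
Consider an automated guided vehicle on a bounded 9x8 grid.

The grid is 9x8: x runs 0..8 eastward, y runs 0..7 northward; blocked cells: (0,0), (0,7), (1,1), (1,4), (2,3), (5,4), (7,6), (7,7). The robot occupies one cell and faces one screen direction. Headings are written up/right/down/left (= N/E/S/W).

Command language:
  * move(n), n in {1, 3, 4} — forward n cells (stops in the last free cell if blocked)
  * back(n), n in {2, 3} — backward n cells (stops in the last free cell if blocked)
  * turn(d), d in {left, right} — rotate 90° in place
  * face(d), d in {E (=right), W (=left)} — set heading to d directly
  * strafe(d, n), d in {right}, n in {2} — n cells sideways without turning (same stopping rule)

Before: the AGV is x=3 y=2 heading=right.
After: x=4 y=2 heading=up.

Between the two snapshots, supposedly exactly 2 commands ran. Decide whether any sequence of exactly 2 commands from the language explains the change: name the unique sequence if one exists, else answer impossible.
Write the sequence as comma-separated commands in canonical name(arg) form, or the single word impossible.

key: running turn(left) before move(1) would end elsewhere — order is forced
start: x=3 y=2 heading=right
[1] after move(1): x=4 y=2 heading=right
[2] after turn(left): x=4 y=2 heading=up
uniquely the one of 100 2-step routes that fits.

move(1), turn(left)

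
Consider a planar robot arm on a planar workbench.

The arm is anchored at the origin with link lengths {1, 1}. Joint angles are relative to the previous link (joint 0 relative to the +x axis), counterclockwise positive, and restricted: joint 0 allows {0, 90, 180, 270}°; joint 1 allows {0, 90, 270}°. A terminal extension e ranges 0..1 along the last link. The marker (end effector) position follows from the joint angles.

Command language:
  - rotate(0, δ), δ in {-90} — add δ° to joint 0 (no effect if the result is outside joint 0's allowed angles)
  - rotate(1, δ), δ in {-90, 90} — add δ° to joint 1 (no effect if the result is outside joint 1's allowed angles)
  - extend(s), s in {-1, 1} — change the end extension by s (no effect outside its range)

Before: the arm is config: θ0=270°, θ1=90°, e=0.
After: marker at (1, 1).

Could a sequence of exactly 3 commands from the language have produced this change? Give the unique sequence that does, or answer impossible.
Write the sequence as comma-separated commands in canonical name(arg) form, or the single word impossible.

rotate(0, -90), rotate(0, -90), rotate(0, -90)

initial: config: θ0=270°, θ1=90°, e=0
1. rotate(0, -90) → config: θ0=180°, θ1=90°, e=0
2. rotate(0, -90) → config: θ0=90°, θ1=90°, e=0
3. rotate(0, -90) → config: θ0=0°, θ1=90°, e=0
no other 3-command option fits: unique.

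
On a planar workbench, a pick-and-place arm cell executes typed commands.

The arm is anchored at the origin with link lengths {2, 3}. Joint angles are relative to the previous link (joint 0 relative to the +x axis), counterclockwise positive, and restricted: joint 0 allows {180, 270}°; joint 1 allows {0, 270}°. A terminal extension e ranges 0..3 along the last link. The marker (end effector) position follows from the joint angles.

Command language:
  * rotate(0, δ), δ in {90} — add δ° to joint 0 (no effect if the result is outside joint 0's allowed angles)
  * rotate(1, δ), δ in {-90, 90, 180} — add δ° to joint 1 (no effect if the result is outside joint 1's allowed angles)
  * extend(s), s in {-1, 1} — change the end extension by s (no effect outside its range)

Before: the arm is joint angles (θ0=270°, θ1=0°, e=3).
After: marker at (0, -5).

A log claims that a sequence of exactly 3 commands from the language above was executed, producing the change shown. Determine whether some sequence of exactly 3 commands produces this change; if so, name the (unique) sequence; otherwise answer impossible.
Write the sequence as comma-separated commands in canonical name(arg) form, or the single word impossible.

t0: joint angles (θ0=270°, θ1=0°, e=3)
t=1 extend(-1) ⇒ joint angles (θ0=270°, θ1=0°, e=2)
t=2 extend(-1) ⇒ joint angles (θ0=270°, θ1=0°, e=1)
t=3 extend(-1) ⇒ joint angles (θ0=270°, θ1=0°, e=0)
uniquely the one of 216 3-step routes that fits.

extend(-1), extend(-1), extend(-1)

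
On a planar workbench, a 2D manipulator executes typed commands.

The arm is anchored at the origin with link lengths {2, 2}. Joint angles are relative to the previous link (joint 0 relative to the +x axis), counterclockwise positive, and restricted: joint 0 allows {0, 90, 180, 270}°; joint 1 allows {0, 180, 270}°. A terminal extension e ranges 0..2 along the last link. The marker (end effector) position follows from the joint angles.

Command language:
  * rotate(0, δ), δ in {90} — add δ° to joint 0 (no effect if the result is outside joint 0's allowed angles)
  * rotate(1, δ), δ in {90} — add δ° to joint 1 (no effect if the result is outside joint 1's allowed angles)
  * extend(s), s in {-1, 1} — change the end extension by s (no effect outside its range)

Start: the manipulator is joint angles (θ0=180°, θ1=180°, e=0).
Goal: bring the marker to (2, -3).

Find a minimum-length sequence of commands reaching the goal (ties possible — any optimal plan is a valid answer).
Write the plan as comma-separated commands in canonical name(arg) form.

rotate(1, 90), rotate(0, 90), rotate(0, 90), extend(1)

from: joint angles (θ0=180°, θ1=180°, e=0)
1. rotate(1, 90) → joint angles (θ0=180°, θ1=270°, e=0)
2. rotate(0, 90) → joint angles (θ0=270°, θ1=270°, e=0)
3. rotate(0, 90) → joint angles (θ0=0°, θ1=270°, e=0)
4. extend(1) → joint angles (θ0=0°, θ1=270°, e=1)
no 3-step plan works, so 4 is optimal.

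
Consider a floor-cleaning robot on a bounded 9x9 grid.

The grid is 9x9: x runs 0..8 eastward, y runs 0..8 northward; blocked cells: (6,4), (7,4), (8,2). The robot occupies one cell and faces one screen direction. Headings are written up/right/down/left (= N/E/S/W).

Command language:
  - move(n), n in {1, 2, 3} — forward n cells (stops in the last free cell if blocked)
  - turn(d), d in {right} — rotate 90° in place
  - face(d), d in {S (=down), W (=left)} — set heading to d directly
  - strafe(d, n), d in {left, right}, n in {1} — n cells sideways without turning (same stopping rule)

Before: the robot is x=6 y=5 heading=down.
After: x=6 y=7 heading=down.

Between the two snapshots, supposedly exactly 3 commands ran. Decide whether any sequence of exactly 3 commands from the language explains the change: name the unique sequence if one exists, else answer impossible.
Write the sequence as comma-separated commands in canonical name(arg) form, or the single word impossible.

checked all 3-command options: none fits.

impossible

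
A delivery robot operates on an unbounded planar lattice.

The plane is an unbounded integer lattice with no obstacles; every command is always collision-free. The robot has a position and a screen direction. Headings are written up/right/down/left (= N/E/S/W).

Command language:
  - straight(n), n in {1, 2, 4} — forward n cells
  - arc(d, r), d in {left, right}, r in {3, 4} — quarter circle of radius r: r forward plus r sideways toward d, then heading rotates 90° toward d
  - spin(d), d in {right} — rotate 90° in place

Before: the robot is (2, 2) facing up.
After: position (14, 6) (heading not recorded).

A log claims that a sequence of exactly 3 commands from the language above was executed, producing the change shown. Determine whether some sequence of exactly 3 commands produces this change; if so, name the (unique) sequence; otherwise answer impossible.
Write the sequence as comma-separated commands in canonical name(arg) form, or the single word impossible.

key: order matters: swapping arc(right, 4) and straight(4) lands elsewhere
t0: (2, 2) facing up
t=1 arc(right, 4) ⇒ (6, 6) facing right
t=2 straight(4) ⇒ (10, 6) facing right
t=3 straight(4) ⇒ (14, 6) facing right
all 512 alternatives checked — unique.

arc(right, 4), straight(4), straight(4)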